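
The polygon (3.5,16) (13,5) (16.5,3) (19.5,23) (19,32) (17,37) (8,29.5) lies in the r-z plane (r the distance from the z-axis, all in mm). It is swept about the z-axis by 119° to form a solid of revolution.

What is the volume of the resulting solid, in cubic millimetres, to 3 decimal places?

Profile (r,z), 7 vertices: (3.5,16) (13,5) (16.5,3) (19.5,23) (19,32) (17,37) (8,29.5)
edge 0: (3.5,16)→(13,5)  cross = 3.5·5 − 13·16 = -190.5000; (r_i+r_j)·cross = 16.5·-190.5000 = -3143.2500
edge 1: (13,5)→(16.5,3)  cross = 13·3 − 16.5·5 = -43.5000; (r_i+r_j)·cross = 29.5·-43.5000 = -1283.2500
edge 2: (16.5,3)→(19.5,23)  cross = 16.5·23 − 19.5·3 = 321.0000; (r_i+r_j)·cross = 36·321.0000 = 11556.0000
edge 3: (19.5,23)→(19,32)  cross = 19.5·32 − 19·23 = 187.0000; (r_i+r_j)·cross = 38.5·187.0000 = 7199.5000
edge 4: (19,32)→(17,37)  cross = 19·37 − 17·32 = 159.0000; (r_i+r_j)·cross = 36·159.0000 = 5724.0000
edge 5: (17,37)→(8,29.5)  cross = 17·29.5 − 8·37 = 205.5000; (r_i+r_j)·cross = 25·205.5000 = 5137.5000
edge 6: (8,29.5)→(3.5,16)  cross = 8·16 − 3.5·29.5 = 24.7500; (r_i+r_j)·cross = 11.5·24.7500 = 284.6250
Σcross = 663.2500 → A = |Σcross|/2 = 331.6250 mm²
Σ(r_i+r_j)·cross = 25475.1250 → first moment M = |Σ|/6 = 4245.8542
R_c = M/A = 4245.8542/331.6250 = 12.8032 mm
θ = 119° = 2.076942 rad
V = θ·R_c·A = 2.076942·12.8032·331.6250 = 8818.392 mm³

Volume = 8818.392 mm³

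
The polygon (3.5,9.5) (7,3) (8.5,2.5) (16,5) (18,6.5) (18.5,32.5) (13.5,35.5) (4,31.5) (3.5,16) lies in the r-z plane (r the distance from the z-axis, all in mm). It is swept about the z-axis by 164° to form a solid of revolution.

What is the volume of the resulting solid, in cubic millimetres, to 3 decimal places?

Volume = 13460.333 mm³

Profile (r,z), 9 vertices: (3.5,9.5) (7,3) (8.5,2.5) (16,5) (18,6.5) (18.5,32.5) (13.5,35.5) (4,31.5) (3.5,16)
edge 0: (3.5,9.5)→(7,3)  cross = 3.5·3 − 7·9.5 = -56.0000; (r_i+r_j)·cross = 10.5·-56.0000 = -588.0000
edge 1: (7,3)→(8.5,2.5)  cross = 7·2.5 − 8.5·3 = -8.0000; (r_i+r_j)·cross = 15.5·-8.0000 = -124.0000
edge 2: (8.5,2.5)→(16,5)  cross = 8.5·5 − 16·2.5 = 2.5000; (r_i+r_j)·cross = 24.5·2.5000 = 61.2500
edge 3: (16,5)→(18,6.5)  cross = 16·6.5 − 18·5 = 14.0000; (r_i+r_j)·cross = 34·14.0000 = 476.0000
edge 4: (18,6.5)→(18.5,32.5)  cross = 18·32.5 − 18.5·6.5 = 464.7500; (r_i+r_j)·cross = 36.5·464.7500 = 16963.3750
edge 5: (18.5,32.5)→(13.5,35.5)  cross = 18.5·35.5 − 13.5·32.5 = 218.0000; (r_i+r_j)·cross = 32·218.0000 = 6976.0000
edge 6: (13.5,35.5)→(4,31.5)  cross = 13.5·31.5 − 4·35.5 = 283.2500; (r_i+r_j)·cross = 17.5·283.2500 = 4956.8750
edge 7: (4,31.5)→(3.5,16)  cross = 4·16 − 3.5·31.5 = -46.2500; (r_i+r_j)·cross = 7.5·-46.2500 = -346.8750
edge 8: (3.5,16)→(3.5,9.5)  cross = 3.5·9.5 − 3.5·16 = -22.7500; (r_i+r_j)·cross = 7·-22.7500 = -159.2500
Σcross = 849.5000 → A = |Σcross|/2 = 424.7500 mm²
Σ(r_i+r_j)·cross = 28215.3750 → first moment M = |Σ|/6 = 4702.5625
R_c = M/A = 4702.5625/424.7500 = 11.0714 mm
θ = 164° = 2.862340 rad
V = θ·R_c·A = 2.862340·11.0714·424.7500 = 13460.333 mm³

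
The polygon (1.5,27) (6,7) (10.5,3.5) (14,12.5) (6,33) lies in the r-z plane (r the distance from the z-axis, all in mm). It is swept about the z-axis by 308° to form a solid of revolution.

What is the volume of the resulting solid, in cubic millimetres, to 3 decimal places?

Volume = 7701.799 mm³

Profile (r,z), 5 vertices: (1.5,27) (6,7) (10.5,3.5) (14,12.5) (6,33)
edge 0: (1.5,27)→(6,7)  cross = 1.5·7 − 6·27 = -151.5000; (r_i+r_j)·cross = 7.5·-151.5000 = -1136.2500
edge 1: (6,7)→(10.5,3.5)  cross = 6·3.5 − 10.5·7 = -52.5000; (r_i+r_j)·cross = 16.5·-52.5000 = -866.2500
edge 2: (10.5,3.5)→(14,12.5)  cross = 10.5·12.5 − 14·3.5 = 82.2500; (r_i+r_j)·cross = 24.5·82.2500 = 2015.1250
edge 3: (14,12.5)→(6,33)  cross = 14·33 − 6·12.5 = 387.0000; (r_i+r_j)·cross = 20·387.0000 = 7740.0000
edge 4: (6,33)→(1.5,27)  cross = 6·27 − 1.5·33 = 112.5000; (r_i+r_j)·cross = 7.5·112.5000 = 843.7500
Σcross = 377.7500 → A = |Σcross|/2 = 188.8750 mm²
Σ(r_i+r_j)·cross = 8596.3750 → first moment M = |Σ|/6 = 1432.7292
R_c = M/A = 1432.7292/188.8750 = 7.5856 mm
θ = 308° = 5.375614 rad
V = θ·R_c·A = 5.375614·7.5856·188.8750 = 7701.799 mm³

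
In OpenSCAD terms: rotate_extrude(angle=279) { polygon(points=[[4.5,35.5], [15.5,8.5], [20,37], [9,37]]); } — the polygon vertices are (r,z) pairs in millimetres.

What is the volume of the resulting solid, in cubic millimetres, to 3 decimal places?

Profile (r,z), 4 vertices: (4.5,35.5) (15.5,8.5) (20,37) (9,37)
edge 0: (4.5,35.5)→(15.5,8.5)  cross = 4.5·8.5 − 15.5·35.5 = -512.0000; (r_i+r_j)·cross = 20·-512.0000 = -10240.0000
edge 1: (15.5,8.5)→(20,37)  cross = 15.5·37 − 20·8.5 = 403.5000; (r_i+r_j)·cross = 35.5·403.5000 = 14324.2500
edge 2: (20,37)→(9,37)  cross = 20·37 − 9·37 = 407.0000; (r_i+r_j)·cross = 29·407.0000 = 11803.0000
edge 3: (9,37)→(4.5,35.5)  cross = 9·35.5 − 4.5·37 = 153.0000; (r_i+r_j)·cross = 13.5·153.0000 = 2065.5000
Σcross = 451.5000 → A = |Σcross|/2 = 225.7500 mm²
Σ(r_i+r_j)·cross = 17952.7500 → first moment M = |Σ|/6 = 2992.1250
R_c = M/A = 2992.1250/225.7500 = 13.2542 mm
θ = 279° = 4.869469 rad
V = θ·R_c·A = 4.869469·13.2542·225.7500 = 14570.059 mm³

Volume = 14570.059 mm³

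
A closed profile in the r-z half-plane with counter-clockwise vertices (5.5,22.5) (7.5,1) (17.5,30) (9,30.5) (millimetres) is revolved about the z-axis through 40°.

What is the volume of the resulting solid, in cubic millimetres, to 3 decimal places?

Profile (r,z), 4 vertices: (5.5,22.5) (7.5,1) (17.5,30) (9,30.5)
edge 0: (5.5,22.5)→(7.5,1)  cross = 5.5·1 − 7.5·22.5 = -163.2500; (r_i+r_j)·cross = 13·-163.2500 = -2122.2500
edge 1: (7.5,1)→(17.5,30)  cross = 7.5·30 − 17.5·1 = 207.5000; (r_i+r_j)·cross = 25·207.5000 = 5187.5000
edge 2: (17.5,30)→(9,30.5)  cross = 17.5·30.5 − 9·30 = 263.7500; (r_i+r_j)·cross = 26.5·263.7500 = 6989.3750
edge 3: (9,30.5)→(5.5,22.5)  cross = 9·22.5 − 5.5·30.5 = 34.7500; (r_i+r_j)·cross = 14.5·34.7500 = 503.8750
Σcross = 342.7500 → A = |Σcross|/2 = 171.3750 mm²
Σ(r_i+r_j)·cross = 10558.5000 → first moment M = |Σ|/6 = 1759.7500
R_c = M/A = 1759.7500/171.3750 = 10.2684 mm
θ = 40° = 0.698132 rad
V = θ·R_c·A = 0.698132·10.2684·171.3750 = 1228.537 mm³

Volume = 1228.537 mm³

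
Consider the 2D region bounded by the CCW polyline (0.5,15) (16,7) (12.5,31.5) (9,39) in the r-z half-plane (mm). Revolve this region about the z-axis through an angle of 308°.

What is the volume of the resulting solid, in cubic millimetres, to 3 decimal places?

Profile (r,z), 4 vertices: (0.5,15) (16,7) (12.5,31.5) (9,39)
edge 0: (0.5,15)→(16,7)  cross = 0.5·7 − 16·15 = -236.5000; (r_i+r_j)·cross = 16.5·-236.5000 = -3902.2500
edge 1: (16,7)→(12.5,31.5)  cross = 16·31.5 − 12.5·7 = 416.5000; (r_i+r_j)·cross = 28.5·416.5000 = 11870.2500
edge 2: (12.5,31.5)→(9,39)  cross = 12.5·39 − 9·31.5 = 204.0000; (r_i+r_j)·cross = 21.5·204.0000 = 4386.0000
edge 3: (9,39)→(0.5,15)  cross = 9·15 − 0.5·39 = 115.5000; (r_i+r_j)·cross = 9.5·115.5000 = 1097.2500
Σcross = 499.5000 → A = |Σcross|/2 = 249.7500 mm²
Σ(r_i+r_j)·cross = 13451.2500 → first moment M = |Σ|/6 = 2241.8750
R_c = M/A = 2241.8750/249.7500 = 8.9765 mm
θ = 308° = 5.375614 rad
V = θ·R_c·A = 5.375614·8.9765·249.7500 = 12051.455 mm³

Volume = 12051.455 mm³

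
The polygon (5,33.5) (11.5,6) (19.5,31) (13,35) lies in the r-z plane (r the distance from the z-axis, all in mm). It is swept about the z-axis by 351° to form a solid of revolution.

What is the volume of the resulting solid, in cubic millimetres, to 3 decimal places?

Volume = 15657.943 mm³

Profile (r,z), 4 vertices: (5,33.5) (11.5,6) (19.5,31) (13,35)
edge 0: (5,33.5)→(11.5,6)  cross = 5·6 − 11.5·33.5 = -355.2500; (r_i+r_j)·cross = 16.5·-355.2500 = -5861.6250
edge 1: (11.5,6)→(19.5,31)  cross = 11.5·31 − 19.5·6 = 239.5000; (r_i+r_j)·cross = 31·239.5000 = 7424.5000
edge 2: (19.5,31)→(13,35)  cross = 19.5·35 − 13·31 = 279.5000; (r_i+r_j)·cross = 32.5·279.5000 = 9083.7500
edge 3: (13,35)→(5,33.5)  cross = 13·33.5 − 5·35 = 260.5000; (r_i+r_j)·cross = 18·260.5000 = 4689.0000
Σcross = 424.2500 → A = |Σcross|/2 = 212.1250 mm²
Σ(r_i+r_j)·cross = 15335.6250 → first moment M = |Σ|/6 = 2555.9375
R_c = M/A = 2555.9375/212.1250 = 12.0492 mm
θ = 351° = 6.126106 rad
V = θ·R_c·A = 6.126106·12.0492·212.1250 = 15657.943 mm³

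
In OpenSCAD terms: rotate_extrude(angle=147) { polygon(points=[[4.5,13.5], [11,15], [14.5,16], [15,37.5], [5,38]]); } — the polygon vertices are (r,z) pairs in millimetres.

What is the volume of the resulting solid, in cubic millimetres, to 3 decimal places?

Profile (r,z), 5 vertices: (4.5,13.5) (11,15) (14.5,16) (15,37.5) (5,38)
edge 0: (4.5,13.5)→(11,15)  cross = 4.5·15 − 11·13.5 = -81.0000; (r_i+r_j)·cross = 15.5·-81.0000 = -1255.5000
edge 1: (11,15)→(14.5,16)  cross = 11·16 − 14.5·15 = -41.5000; (r_i+r_j)·cross = 25.5·-41.5000 = -1058.2500
edge 2: (14.5,16)→(15,37.5)  cross = 14.5·37.5 − 15·16 = 303.7500; (r_i+r_j)·cross = 29.5·303.7500 = 8960.6250
edge 3: (15,37.5)→(5,38)  cross = 15·38 − 5·37.5 = 382.5000; (r_i+r_j)·cross = 20·382.5000 = 7650.0000
edge 4: (5,38)→(4.5,13.5)  cross = 5·13.5 − 4.5·38 = -103.5000; (r_i+r_j)·cross = 9.5·-103.5000 = -983.2500
Σcross = 460.2500 → A = |Σcross|/2 = 230.1250 mm²
Σ(r_i+r_j)·cross = 13313.6250 → first moment M = |Σ|/6 = 2218.9375
R_c = M/A = 2218.9375/230.1250 = 9.6423 mm
θ = 147° = 2.565634 rad
V = θ·R_c·A = 2.565634·9.6423·230.1250 = 5692.981 mm³

Volume = 5692.981 mm³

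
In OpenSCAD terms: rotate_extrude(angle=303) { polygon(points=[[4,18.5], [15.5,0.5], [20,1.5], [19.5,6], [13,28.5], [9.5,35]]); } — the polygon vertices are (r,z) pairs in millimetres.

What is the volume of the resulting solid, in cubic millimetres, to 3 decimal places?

Profile (r,z), 6 vertices: (4,18.5) (15.5,0.5) (20,1.5) (19.5,6) (13,28.5) (9.5,35)
edge 0: (4,18.5)→(15.5,0.5)  cross = 4·0.5 − 15.5·18.5 = -284.7500; (r_i+r_j)·cross = 19.5·-284.7500 = -5552.6250
edge 1: (15.5,0.5)→(20,1.5)  cross = 15.5·1.5 − 20·0.5 = 13.2500; (r_i+r_j)·cross = 35.5·13.2500 = 470.3750
edge 2: (20,1.5)→(19.5,6)  cross = 20·6 − 19.5·1.5 = 90.7500; (r_i+r_j)·cross = 39.5·90.7500 = 3584.6250
edge 3: (19.5,6)→(13,28.5)  cross = 19.5·28.5 − 13·6 = 477.7500; (r_i+r_j)·cross = 32.5·477.7500 = 15526.8750
edge 4: (13,28.5)→(9.5,35)  cross = 13·35 − 9.5·28.5 = 184.2500; (r_i+r_j)·cross = 22.5·184.2500 = 4145.6250
edge 5: (9.5,35)→(4,18.5)  cross = 9.5·18.5 − 4·35 = 35.7500; (r_i+r_j)·cross = 13.5·35.7500 = 482.6250
Σcross = 517.0000 → A = |Σcross|/2 = 258.5000 mm²
Σ(r_i+r_j)·cross = 18657.5000 → first moment M = |Σ|/6 = 3109.5833
R_c = M/A = 3109.5833/258.5000 = 12.0293 mm
θ = 303° = 5.288348 rad
V = θ·R_c·A = 5.288348·12.0293·258.5000 = 16444.558 mm³

Volume = 16444.558 mm³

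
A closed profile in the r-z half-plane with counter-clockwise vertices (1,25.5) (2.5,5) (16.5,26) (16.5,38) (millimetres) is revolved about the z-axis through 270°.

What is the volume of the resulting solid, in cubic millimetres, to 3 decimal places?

Volume = 9969.844 mm³

Profile (r,z), 4 vertices: (1,25.5) (2.5,5) (16.5,26) (16.5,38)
edge 0: (1,25.5)→(2.5,5)  cross = 1·5 − 2.5·25.5 = -58.7500; (r_i+r_j)·cross = 3.5·-58.7500 = -205.6250
edge 1: (2.5,5)→(16.5,26)  cross = 2.5·26 − 16.5·5 = -17.5000; (r_i+r_j)·cross = 19·-17.5000 = -332.5000
edge 2: (16.5,26)→(16.5,38)  cross = 16.5·38 − 16.5·26 = 198.0000; (r_i+r_j)·cross = 33·198.0000 = 6534.0000
edge 3: (16.5,38)→(1,25.5)  cross = 16.5·25.5 − 1·38 = 382.7500; (r_i+r_j)·cross = 17.5·382.7500 = 6698.1250
Σcross = 504.5000 → A = |Σcross|/2 = 252.2500 mm²
Σ(r_i+r_j)·cross = 12694.0000 → first moment M = |Σ|/6 = 2115.6667
R_c = M/A = 2115.6667/252.2500 = 8.3872 mm
θ = 270° = 4.712389 rad
V = θ·R_c·A = 4.712389·8.3872·252.2500 = 9969.844 mm³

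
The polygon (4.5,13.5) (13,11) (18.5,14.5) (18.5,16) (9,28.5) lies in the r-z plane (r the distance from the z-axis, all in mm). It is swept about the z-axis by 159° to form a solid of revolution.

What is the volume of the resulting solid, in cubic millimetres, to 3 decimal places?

Profile (r,z), 5 vertices: (4.5,13.5) (13,11) (18.5,14.5) (18.5,16) (9,28.5)
edge 0: (4.5,13.5)→(13,11)  cross = 4.5·11 − 13·13.5 = -126.0000; (r_i+r_j)·cross = 17.5·-126.0000 = -2205.0000
edge 1: (13,11)→(18.5,14.5)  cross = 13·14.5 − 18.5·11 = -15.0000; (r_i+r_j)·cross = 31.5·-15.0000 = -472.5000
edge 2: (18.5,14.5)→(18.5,16)  cross = 18.5·16 − 18.5·14.5 = 27.7500; (r_i+r_j)·cross = 37·27.7500 = 1026.7500
edge 3: (18.5,16)→(9,28.5)  cross = 18.5·28.5 − 9·16 = 383.2500; (r_i+r_j)·cross = 27.5·383.2500 = 10539.3750
edge 4: (9,28.5)→(4.5,13.5)  cross = 9·13.5 − 4.5·28.5 = -6.7500; (r_i+r_j)·cross = 13.5·-6.7500 = -91.1250
Σcross = 263.2500 → A = |Σcross|/2 = 131.6250 mm²
Σ(r_i+r_j)·cross = 8797.5000 → first moment M = |Σ|/6 = 1466.2500
R_c = M/A = 1466.2500/131.6250 = 11.1396 mm
θ = 159° = 2.775074 rad
V = θ·R_c·A = 2.775074·11.1396·131.6250 = 4068.952 mm³

Volume = 4068.952 mm³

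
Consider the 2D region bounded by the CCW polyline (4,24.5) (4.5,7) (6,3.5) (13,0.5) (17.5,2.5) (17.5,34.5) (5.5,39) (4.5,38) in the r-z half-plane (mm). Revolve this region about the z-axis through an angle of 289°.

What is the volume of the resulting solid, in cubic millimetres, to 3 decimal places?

Volume = 25098.531 mm³

Profile (r,z), 8 vertices: (4,24.5) (4.5,7) (6,3.5) (13,0.5) (17.5,2.5) (17.5,34.5) (5.5,39) (4.5,38)
edge 0: (4,24.5)→(4.5,7)  cross = 4·7 − 4.5·24.5 = -82.2500; (r_i+r_j)·cross = 8.5·-82.2500 = -699.1250
edge 1: (4.5,7)→(6,3.5)  cross = 4.5·3.5 − 6·7 = -26.2500; (r_i+r_j)·cross = 10.5·-26.2500 = -275.6250
edge 2: (6,3.5)→(13,0.5)  cross = 6·0.5 − 13·3.5 = -42.5000; (r_i+r_j)·cross = 19·-42.5000 = -807.5000
edge 3: (13,0.5)→(17.5,2.5)  cross = 13·2.5 − 17.5·0.5 = 23.7500; (r_i+r_j)·cross = 30.5·23.7500 = 724.3750
edge 4: (17.5,2.5)→(17.5,34.5)  cross = 17.5·34.5 − 17.5·2.5 = 560.0000; (r_i+r_j)·cross = 35·560.0000 = 19600.0000
edge 5: (17.5,34.5)→(5.5,39)  cross = 17.5·39 − 5.5·34.5 = 492.7500; (r_i+r_j)·cross = 23·492.7500 = 11333.2500
edge 6: (5.5,39)→(4.5,38)  cross = 5.5·38 − 4.5·39 = 33.5000; (r_i+r_j)·cross = 10·33.5000 = 335.0000
edge 7: (4.5,38)→(4,24.5)  cross = 4.5·24.5 − 4·38 = -41.7500; (r_i+r_j)·cross = 8.5·-41.7500 = -354.8750
Σcross = 917.2500 → A = |Σcross|/2 = 458.6250 mm²
Σ(r_i+r_j)·cross = 29855.5000 → first moment M = |Σ|/6 = 4975.9167
R_c = M/A = 4975.9167/458.6250 = 10.8496 mm
θ = 289° = 5.044002 rad
V = θ·R_c·A = 5.044002·10.8496·458.6250 = 25098.531 mm³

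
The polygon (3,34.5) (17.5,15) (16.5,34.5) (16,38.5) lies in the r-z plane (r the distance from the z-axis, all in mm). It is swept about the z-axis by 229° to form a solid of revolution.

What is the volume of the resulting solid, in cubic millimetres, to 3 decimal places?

Profile (r,z), 4 vertices: (3,34.5) (17.5,15) (16.5,34.5) (16,38.5)
edge 0: (3,34.5)→(17.5,15)  cross = 3·15 − 17.5·34.5 = -558.7500; (r_i+r_j)·cross = 20.5·-558.7500 = -11454.3750
edge 1: (17.5,15)→(16.5,34.5)  cross = 17.5·34.5 − 16.5·15 = 356.2500; (r_i+r_j)·cross = 34·356.2500 = 12112.5000
edge 2: (16.5,34.5)→(16,38.5)  cross = 16.5·38.5 − 16·34.5 = 83.2500; (r_i+r_j)·cross = 32.5·83.2500 = 2705.6250
edge 3: (16,38.5)→(3,34.5)  cross = 16·34.5 − 3·38.5 = 436.5000; (r_i+r_j)·cross = 19·436.5000 = 8293.5000
Σcross = 317.2500 → A = |Σcross|/2 = 158.6250 mm²
Σ(r_i+r_j)·cross = 11657.2500 → first moment M = |Σ|/6 = 1942.8750
R_c = M/A = 1942.8750/158.6250 = 12.2482 mm
θ = 229° = 3.996804 rad
V = θ·R_c·A = 3.996804·12.2482·158.6250 = 7765.291 mm³

Volume = 7765.291 mm³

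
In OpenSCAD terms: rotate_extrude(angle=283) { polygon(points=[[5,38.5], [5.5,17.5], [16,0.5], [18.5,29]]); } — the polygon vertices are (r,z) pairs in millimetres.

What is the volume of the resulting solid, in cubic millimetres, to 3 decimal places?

Profile (r,z), 4 vertices: (5,38.5) (5.5,17.5) (16,0.5) (18.5,29)
edge 0: (5,38.5)→(5.5,17.5)  cross = 5·17.5 − 5.5·38.5 = -124.2500; (r_i+r_j)·cross = 10.5·-124.2500 = -1304.6250
edge 1: (5.5,17.5)→(16,0.5)  cross = 5.5·0.5 − 16·17.5 = -277.2500; (r_i+r_j)·cross = 21.5·-277.2500 = -5960.8750
edge 2: (16,0.5)→(18.5,29)  cross = 16·29 − 18.5·0.5 = 454.7500; (r_i+r_j)·cross = 34.5·454.7500 = 15688.8750
edge 3: (18.5,29)→(5,38.5)  cross = 18.5·38.5 − 5·29 = 567.2500; (r_i+r_j)·cross = 23.5·567.2500 = 13330.3750
Σcross = 620.5000 → A = |Σcross|/2 = 310.2500 mm²
Σ(r_i+r_j)·cross = 21753.7500 → first moment M = |Σ|/6 = 3625.6250
R_c = M/A = 3625.6250/310.2500 = 11.6861 mm
θ = 283° = 4.939282 rad
V = θ·R_c·A = 4.939282·11.6861·310.2500 = 17907.984 mm³

Volume = 17907.984 mm³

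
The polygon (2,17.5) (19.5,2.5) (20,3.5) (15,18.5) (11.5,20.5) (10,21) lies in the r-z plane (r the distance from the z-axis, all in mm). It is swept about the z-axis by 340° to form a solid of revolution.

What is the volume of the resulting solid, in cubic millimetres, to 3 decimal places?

Volume = 9391.362 mm³

Profile (r,z), 6 vertices: (2,17.5) (19.5,2.5) (20,3.5) (15,18.5) (11.5,20.5) (10,21)
edge 0: (2,17.5)→(19.5,2.5)  cross = 2·2.5 − 19.5·17.5 = -336.2500; (r_i+r_j)·cross = 21.5·-336.2500 = -7229.3750
edge 1: (19.5,2.5)→(20,3.5)  cross = 19.5·3.5 − 20·2.5 = 18.2500; (r_i+r_j)·cross = 39.5·18.2500 = 720.8750
edge 2: (20,3.5)→(15,18.5)  cross = 20·18.5 − 15·3.5 = 317.5000; (r_i+r_j)·cross = 35·317.5000 = 11112.5000
edge 3: (15,18.5)→(11.5,20.5)  cross = 15·20.5 − 11.5·18.5 = 94.7500; (r_i+r_j)·cross = 26.5·94.7500 = 2510.8750
edge 4: (11.5,20.5)→(10,21)  cross = 11.5·21 − 10·20.5 = 36.5000; (r_i+r_j)·cross = 21.5·36.5000 = 784.7500
edge 5: (10,21)→(2,17.5)  cross = 10·17.5 − 2·21 = 133.0000; (r_i+r_j)·cross = 12·133.0000 = 1596.0000
Σcross = 263.7500 → A = |Σcross|/2 = 131.8750 mm²
Σ(r_i+r_j)·cross = 9495.6250 → first moment M = |Σ|/6 = 1582.6042
R_c = M/A = 1582.6042/131.8750 = 12.0008 mm
θ = 340° = 5.934119 rad
V = θ·R_c·A = 5.934119·12.0008·131.8750 = 9391.362 mm³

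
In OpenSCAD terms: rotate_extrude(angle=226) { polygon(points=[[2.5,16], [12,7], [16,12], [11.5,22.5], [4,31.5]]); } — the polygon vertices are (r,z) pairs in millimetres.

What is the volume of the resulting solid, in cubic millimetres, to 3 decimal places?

Profile (r,z), 5 vertices: (2.5,16) (12,7) (16,12) (11.5,22.5) (4,31.5)
edge 0: (2.5,16)→(12,7)  cross = 2.5·7 − 12·16 = -174.5000; (r_i+r_j)·cross = 14.5·-174.5000 = -2530.2500
edge 1: (12,7)→(16,12)  cross = 12·12 − 16·7 = 32.0000; (r_i+r_j)·cross = 28·32.0000 = 896.0000
edge 2: (16,12)→(11.5,22.5)  cross = 16·22.5 − 11.5·12 = 222.0000; (r_i+r_j)·cross = 27.5·222.0000 = 6105.0000
edge 3: (11.5,22.5)→(4,31.5)  cross = 11.5·31.5 − 4·22.5 = 272.2500; (r_i+r_j)·cross = 15.5·272.2500 = 4219.8750
edge 4: (4,31.5)→(2.5,16)  cross = 4·16 − 2.5·31.5 = -14.7500; (r_i+r_j)·cross = 6.5·-14.7500 = -95.8750
Σcross = 337.0000 → A = |Σcross|/2 = 168.5000 mm²
Σ(r_i+r_j)·cross = 8594.7500 → first moment M = |Σ|/6 = 1432.4583
R_c = M/A = 1432.4583/168.5000 = 8.5012 mm
θ = 226° = 3.944444 rad
V = θ·R_c·A = 3.944444·8.5012·168.5000 = 5650.252 mm³

Volume = 5650.252 mm³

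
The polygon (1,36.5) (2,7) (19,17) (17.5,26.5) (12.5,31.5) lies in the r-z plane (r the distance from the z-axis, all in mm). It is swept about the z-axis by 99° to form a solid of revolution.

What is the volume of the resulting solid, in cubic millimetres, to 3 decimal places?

Profile (r,z), 5 vertices: (1,36.5) (2,7) (19,17) (17.5,26.5) (12.5,31.5)
edge 0: (1,36.5)→(2,7)  cross = 1·7 − 2·36.5 = -66.0000; (r_i+r_j)·cross = 3·-66.0000 = -198.0000
edge 1: (2,7)→(19,17)  cross = 2·17 − 19·7 = -99.0000; (r_i+r_j)·cross = 21·-99.0000 = -2079.0000
edge 2: (19,17)→(17.5,26.5)  cross = 19·26.5 − 17.5·17 = 206.0000; (r_i+r_j)·cross = 36.5·206.0000 = 7519.0000
edge 3: (17.5,26.5)→(12.5,31.5)  cross = 17.5·31.5 − 12.5·26.5 = 220.0000; (r_i+r_j)·cross = 30·220.0000 = 6600.0000
edge 4: (12.5,31.5)→(1,36.5)  cross = 12.5·36.5 − 1·31.5 = 424.7500; (r_i+r_j)·cross = 13.5·424.7500 = 5734.1250
Σcross = 685.7500 → A = |Σcross|/2 = 342.8750 mm²
Σ(r_i+r_j)·cross = 17576.1250 → first moment M = |Σ|/6 = 2929.3542
R_c = M/A = 2929.3542/342.8750 = 8.5435 mm
θ = 99° = 1.727876 rad
V = θ·R_c·A = 1.727876·8.5435·342.8750 = 5061.561 mm³

Volume = 5061.561 mm³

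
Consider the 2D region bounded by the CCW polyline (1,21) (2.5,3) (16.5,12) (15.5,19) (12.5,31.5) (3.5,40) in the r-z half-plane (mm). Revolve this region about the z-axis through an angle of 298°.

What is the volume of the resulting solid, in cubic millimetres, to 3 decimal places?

Profile (r,z), 6 vertices: (1,21) (2.5,3) (16.5,12) (15.5,19) (12.5,31.5) (3.5,40)
edge 0: (1,21)→(2.5,3)  cross = 1·3 − 2.5·21 = -49.5000; (r_i+r_j)·cross = 3.5·-49.5000 = -173.2500
edge 1: (2.5,3)→(16.5,12)  cross = 2.5·12 − 16.5·3 = -19.5000; (r_i+r_j)·cross = 19·-19.5000 = -370.5000
edge 2: (16.5,12)→(15.5,19)  cross = 16.5·19 − 15.5·12 = 127.5000; (r_i+r_j)·cross = 32·127.5000 = 4080.0000
edge 3: (15.5,19)→(12.5,31.5)  cross = 15.5·31.5 − 12.5·19 = 250.7500; (r_i+r_j)·cross = 28·250.7500 = 7021.0000
edge 4: (12.5,31.5)→(3.5,40)  cross = 12.5·40 − 3.5·31.5 = 389.7500; (r_i+r_j)·cross = 16·389.7500 = 6236.0000
edge 5: (3.5,40)→(1,21)  cross = 3.5·21 − 1·40 = 33.5000; (r_i+r_j)·cross = 4.5·33.5000 = 150.7500
Σcross = 732.5000 → A = |Σcross|/2 = 366.2500 mm²
Σ(r_i+r_j)·cross = 16944.0000 → first moment M = |Σ|/6 = 2824.0000
R_c = M/A = 2824.0000/366.2500 = 7.7106 mm
θ = 298° = 5.201081 rad
V = θ·R_c·A = 5.201081·7.7106·366.2500 = 14687.853 mm³

Volume = 14687.853 mm³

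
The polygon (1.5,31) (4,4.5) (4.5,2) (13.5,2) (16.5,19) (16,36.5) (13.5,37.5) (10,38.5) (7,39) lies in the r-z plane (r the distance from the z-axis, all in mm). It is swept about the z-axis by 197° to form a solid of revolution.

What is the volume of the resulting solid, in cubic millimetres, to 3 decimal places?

Volume = 14490.351 mm³

Profile (r,z), 9 vertices: (1.5,31) (4,4.5) (4.5,2) (13.5,2) (16.5,19) (16,36.5) (13.5,37.5) (10,38.5) (7,39)
edge 0: (1.5,31)→(4,4.5)  cross = 1.5·4.5 − 4·31 = -117.2500; (r_i+r_j)·cross = 5.5·-117.2500 = -644.8750
edge 1: (4,4.5)→(4.5,2)  cross = 4·2 − 4.5·4.5 = -12.2500; (r_i+r_j)·cross = 8.5·-12.2500 = -104.1250
edge 2: (4.5,2)→(13.5,2)  cross = 4.5·2 − 13.5·2 = -18.0000; (r_i+r_j)·cross = 18·-18.0000 = -324.0000
edge 3: (13.5,2)→(16.5,19)  cross = 13.5·19 − 16.5·2 = 223.5000; (r_i+r_j)·cross = 30·223.5000 = 6705.0000
edge 4: (16.5,19)→(16,36.5)  cross = 16.5·36.5 − 16·19 = 298.2500; (r_i+r_j)·cross = 32.5·298.2500 = 9693.1250
edge 5: (16,36.5)→(13.5,37.5)  cross = 16·37.5 − 13.5·36.5 = 107.2500; (r_i+r_j)·cross = 29.5·107.2500 = 3163.8750
edge 6: (13.5,37.5)→(10,38.5)  cross = 13.5·38.5 − 10·37.5 = 144.7500; (r_i+r_j)·cross = 23.5·144.7500 = 3401.6250
edge 7: (10,38.5)→(7,39)  cross = 10·39 − 7·38.5 = 120.5000; (r_i+r_j)·cross = 17·120.5000 = 2048.5000
edge 8: (7,39)→(1.5,31)  cross = 7·31 − 1.5·39 = 158.5000; (r_i+r_j)·cross = 8.5·158.5000 = 1347.2500
Σcross = 905.2500 → A = |Σcross|/2 = 452.6250 mm²
Σ(r_i+r_j)·cross = 25286.3750 → first moment M = |Σ|/6 = 4214.3958
R_c = M/A = 4214.3958/452.6250 = 9.3110 mm
θ = 197° = 3.438299 rad
V = θ·R_c·A = 3.438299·9.3110·452.6250 = 14490.351 mm³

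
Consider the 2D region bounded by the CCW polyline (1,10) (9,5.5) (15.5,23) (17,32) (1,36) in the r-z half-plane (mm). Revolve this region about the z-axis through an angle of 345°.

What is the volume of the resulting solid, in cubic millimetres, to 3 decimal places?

Volume = 15995.184 mm³

Profile (r,z), 5 vertices: (1,10) (9,5.5) (15.5,23) (17,32) (1,36)
edge 0: (1,10)→(9,5.5)  cross = 1·5.5 − 9·10 = -84.5000; (r_i+r_j)·cross = 10·-84.5000 = -845.0000
edge 1: (9,5.5)→(15.5,23)  cross = 9·23 − 15.5·5.5 = 121.7500; (r_i+r_j)·cross = 24.5·121.7500 = 2982.8750
edge 2: (15.5,23)→(17,32)  cross = 15.5·32 − 17·23 = 105.0000; (r_i+r_j)·cross = 32.5·105.0000 = 3412.5000
edge 3: (17,32)→(1,36)  cross = 17·36 − 1·32 = 580.0000; (r_i+r_j)·cross = 18·580.0000 = 10440.0000
edge 4: (1,36)→(1,10)  cross = 1·10 − 1·36 = -26.0000; (r_i+r_j)·cross = 2·-26.0000 = -52.0000
Σcross = 696.2500 → A = |Σcross|/2 = 348.1250 mm²
Σ(r_i+r_j)·cross = 15938.3750 → first moment M = |Σ|/6 = 2656.3958
R_c = M/A = 2656.3958/348.1250 = 7.6306 mm
θ = 345° = 6.021386 rad
V = θ·R_c·A = 6.021386·7.6306·348.1250 = 15995.184 mm³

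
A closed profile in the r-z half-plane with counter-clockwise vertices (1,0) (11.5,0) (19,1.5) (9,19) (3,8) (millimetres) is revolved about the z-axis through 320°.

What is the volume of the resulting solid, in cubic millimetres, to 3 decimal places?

Profile (r,z), 5 vertices: (1,0) (11.5,0) (19,1.5) (9,19) (3,8)
edge 0: (1,0)→(11.5,0)  cross = 1·0 − 11.5·0 = 0.0000; (r_i+r_j)·cross = 12.5·0.0000 = 0.0000
edge 1: (11.5,0)→(19,1.5)  cross = 11.5·1.5 − 19·0 = 17.2500; (r_i+r_j)·cross = 30.5·17.2500 = 526.1250
edge 2: (19,1.5)→(9,19)  cross = 19·19 − 9·1.5 = 347.5000; (r_i+r_j)·cross = 28·347.5000 = 9730.0000
edge 3: (9,19)→(3,8)  cross = 9·8 − 3·19 = 15.0000; (r_i+r_j)·cross = 12·15.0000 = 180.0000
edge 4: (3,8)→(1,0)  cross = 3·0 − 1·8 = -8.0000; (r_i+r_j)·cross = 4·-8.0000 = -32.0000
Σcross = 371.7500 → A = |Σcross|/2 = 185.8750 mm²
Σ(r_i+r_j)·cross = 10404.1250 → first moment M = |Σ|/6 = 1734.0208
R_c = M/A = 1734.0208/185.8750 = 9.3290 mm
θ = 320° = 5.585054 rad
V = θ·R_c·A = 5.585054·9.3290·185.8750 = 9684.599 mm³

Volume = 9684.599 mm³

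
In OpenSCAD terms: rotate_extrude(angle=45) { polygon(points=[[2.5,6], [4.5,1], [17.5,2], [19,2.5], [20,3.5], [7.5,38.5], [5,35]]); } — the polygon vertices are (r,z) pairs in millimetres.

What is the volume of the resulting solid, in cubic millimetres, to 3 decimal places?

Profile (r,z), 7 vertices: (2.5,6) (4.5,1) (17.5,2) (19,2.5) (20,3.5) (7.5,38.5) (5,35)
edge 0: (2.5,6)→(4.5,1)  cross = 2.5·1 − 4.5·6 = -24.5000; (r_i+r_j)·cross = 7·-24.5000 = -171.5000
edge 1: (4.5,1)→(17.5,2)  cross = 4.5·2 − 17.5·1 = -8.5000; (r_i+r_j)·cross = 22·-8.5000 = -187.0000
edge 2: (17.5,2)→(19,2.5)  cross = 17.5·2.5 − 19·2 = 5.7500; (r_i+r_j)·cross = 36.5·5.7500 = 209.8750
edge 3: (19,2.5)→(20,3.5)  cross = 19·3.5 − 20·2.5 = 16.5000; (r_i+r_j)·cross = 39·16.5000 = 643.5000
edge 4: (20,3.5)→(7.5,38.5)  cross = 20·38.5 − 7.5·3.5 = 743.7500; (r_i+r_j)·cross = 27.5·743.7500 = 20453.1250
edge 5: (7.5,38.5)→(5,35)  cross = 7.5·35 − 5·38.5 = 70.0000; (r_i+r_j)·cross = 12.5·70.0000 = 875.0000
edge 6: (5,35)→(2.5,6)  cross = 5·6 − 2.5·35 = -57.5000; (r_i+r_j)·cross = 7.5·-57.5000 = -431.2500
Σcross = 745.5000 → A = |Σcross|/2 = 372.7500 mm²
Σ(r_i+r_j)·cross = 21391.7500 → first moment M = |Σ|/6 = 3565.2917
R_c = M/A = 3565.2917/372.7500 = 9.5648 mm
θ = 45° = 0.785398 rad
V = θ·R_c·A = 0.785398·9.5648·372.7500 = 2800.174 mm³

Volume = 2800.174 mm³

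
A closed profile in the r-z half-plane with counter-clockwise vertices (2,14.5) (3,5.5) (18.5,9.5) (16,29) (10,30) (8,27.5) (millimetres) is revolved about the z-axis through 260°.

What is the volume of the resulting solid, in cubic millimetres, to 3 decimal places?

Volume = 13392.631 mm³

Profile (r,z), 6 vertices: (2,14.5) (3,5.5) (18.5,9.5) (16,29) (10,30) (8,27.5)
edge 0: (2,14.5)→(3,5.5)  cross = 2·5.5 − 3·14.5 = -32.5000; (r_i+r_j)·cross = 5·-32.5000 = -162.5000
edge 1: (3,5.5)→(18.5,9.5)  cross = 3·9.5 − 18.5·5.5 = -73.2500; (r_i+r_j)·cross = 21.5·-73.2500 = -1574.8750
edge 2: (18.5,9.5)→(16,29)  cross = 18.5·29 − 16·9.5 = 384.5000; (r_i+r_j)·cross = 34.5·384.5000 = 13265.2500
edge 3: (16,29)→(10,30)  cross = 16·30 − 10·29 = 190.0000; (r_i+r_j)·cross = 26·190.0000 = 4940.0000
edge 4: (10,30)→(8,27.5)  cross = 10·27.5 − 8·30 = 35.0000; (r_i+r_j)·cross = 18·35.0000 = 630.0000
edge 5: (8,27.5)→(2,14.5)  cross = 8·14.5 − 2·27.5 = 61.0000; (r_i+r_j)·cross = 10·61.0000 = 610.0000
Σcross = 564.7500 → A = |Σcross|/2 = 282.3750 mm²
Σ(r_i+r_j)·cross = 17707.8750 → first moment M = |Σ|/6 = 2951.3125
R_c = M/A = 2951.3125/282.3750 = 10.4517 mm
θ = 260° = 4.537856 rad
V = θ·R_c·A = 4.537856·10.4517·282.3750 = 13392.631 mm³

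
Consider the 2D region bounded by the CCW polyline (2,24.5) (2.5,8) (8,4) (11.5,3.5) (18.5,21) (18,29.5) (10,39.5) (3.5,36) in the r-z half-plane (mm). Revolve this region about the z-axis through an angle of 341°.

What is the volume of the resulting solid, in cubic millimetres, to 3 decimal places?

Volume = 24819.050 mm³

Profile (r,z), 8 vertices: (2,24.5) (2.5,8) (8,4) (11.5,3.5) (18.5,21) (18,29.5) (10,39.5) (3.5,36)
edge 0: (2,24.5)→(2.5,8)  cross = 2·8 − 2.5·24.5 = -45.2500; (r_i+r_j)·cross = 4.5·-45.2500 = -203.6250
edge 1: (2.5,8)→(8,4)  cross = 2.5·4 − 8·8 = -54.0000; (r_i+r_j)·cross = 10.5·-54.0000 = -567.0000
edge 2: (8,4)→(11.5,3.5)  cross = 8·3.5 − 11.5·4 = -18.0000; (r_i+r_j)·cross = 19.5·-18.0000 = -351.0000
edge 3: (11.5,3.5)→(18.5,21)  cross = 11.5·21 − 18.5·3.5 = 176.7500; (r_i+r_j)·cross = 30·176.7500 = 5302.5000
edge 4: (18.5,21)→(18,29.5)  cross = 18.5·29.5 − 18·21 = 167.7500; (r_i+r_j)·cross = 36.5·167.7500 = 6122.8750
edge 5: (18,29.5)→(10,39.5)  cross = 18·39.5 − 10·29.5 = 416.0000; (r_i+r_j)·cross = 28·416.0000 = 11648.0000
edge 6: (10,39.5)→(3.5,36)  cross = 10·36 − 3.5·39.5 = 221.7500; (r_i+r_j)·cross = 13.5·221.7500 = 2993.6250
edge 7: (3.5,36)→(2,24.5)  cross = 3.5·24.5 − 2·36 = 13.7500; (r_i+r_j)·cross = 5.5·13.7500 = 75.6250
Σcross = 878.7500 → A = |Σcross|/2 = 439.3750 mm²
Σ(r_i+r_j)·cross = 25021.0000 → first moment M = |Σ|/6 = 4170.1667
R_c = M/A = 4170.1667/439.3750 = 9.4911 mm
θ = 341° = 5.951573 rad
V = θ·R_c·A = 5.951573·9.4911·439.3750 = 24819.050 mm³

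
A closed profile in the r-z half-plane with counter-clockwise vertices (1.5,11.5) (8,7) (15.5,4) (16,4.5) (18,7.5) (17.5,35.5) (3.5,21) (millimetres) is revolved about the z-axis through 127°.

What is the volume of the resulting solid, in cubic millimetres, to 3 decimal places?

Volume = 8168.885 mm³

Profile (r,z), 7 vertices: (1.5,11.5) (8,7) (15.5,4) (16,4.5) (18,7.5) (17.5,35.5) (3.5,21)
edge 0: (1.5,11.5)→(8,7)  cross = 1.5·7 − 8·11.5 = -81.5000; (r_i+r_j)·cross = 9.5·-81.5000 = -774.2500
edge 1: (8,7)→(15.5,4)  cross = 8·4 − 15.5·7 = -76.5000; (r_i+r_j)·cross = 23.5·-76.5000 = -1797.7500
edge 2: (15.5,4)→(16,4.5)  cross = 15.5·4.5 − 16·4 = 5.7500; (r_i+r_j)·cross = 31.5·5.7500 = 181.1250
edge 3: (16,4.5)→(18,7.5)  cross = 16·7.5 − 18·4.5 = 39.0000; (r_i+r_j)·cross = 34·39.0000 = 1326.0000
edge 4: (18,7.5)→(17.5,35.5)  cross = 18·35.5 − 17.5·7.5 = 507.7500; (r_i+r_j)·cross = 35.5·507.7500 = 18025.1250
edge 5: (17.5,35.5)→(3.5,21)  cross = 17.5·21 − 3.5·35.5 = 243.2500; (r_i+r_j)·cross = 21·243.2500 = 5108.2500
edge 6: (3.5,21)→(1.5,11.5)  cross = 3.5·11.5 − 1.5·21 = 8.7500; (r_i+r_j)·cross = 5·8.7500 = 43.7500
Σcross = 646.5000 → A = |Σcross|/2 = 323.2500 mm²
Σ(r_i+r_j)·cross = 22112.2500 → first moment M = |Σ|/6 = 3685.3750
R_c = M/A = 3685.3750/323.2500 = 11.4010 mm
θ = 127° = 2.216568 rad
V = θ·R_c·A = 2.216568·11.4010·323.2500 = 8168.885 mm³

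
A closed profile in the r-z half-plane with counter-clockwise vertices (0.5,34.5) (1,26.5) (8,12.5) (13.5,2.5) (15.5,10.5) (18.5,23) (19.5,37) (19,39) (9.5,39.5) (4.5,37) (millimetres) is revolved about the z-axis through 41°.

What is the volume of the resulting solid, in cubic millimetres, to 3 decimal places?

Profile (r,z), 10 vertices: (0.5,34.5) (1,26.5) (8,12.5) (13.5,2.5) (15.5,10.5) (18.5,23) (19.5,37) (19,39) (9.5,39.5) (4.5,37)
edge 0: (0.5,34.5)→(1,26.5)  cross = 0.5·26.5 − 1·34.5 = -21.2500; (r_i+r_j)·cross = 1.5·-21.2500 = -31.8750
edge 1: (1,26.5)→(8,12.5)  cross = 1·12.5 − 8·26.5 = -199.5000; (r_i+r_j)·cross = 9·-199.5000 = -1795.5000
edge 2: (8,12.5)→(13.5,2.5)  cross = 8·2.5 − 13.5·12.5 = -148.7500; (r_i+r_j)·cross = 21.5·-148.7500 = -3198.1250
edge 3: (13.5,2.5)→(15.5,10.5)  cross = 13.5·10.5 − 15.5·2.5 = 103.0000; (r_i+r_j)·cross = 29·103.0000 = 2987.0000
edge 4: (15.5,10.5)→(18.5,23)  cross = 15.5·23 − 18.5·10.5 = 162.2500; (r_i+r_j)·cross = 34·162.2500 = 5516.5000
edge 5: (18.5,23)→(19.5,37)  cross = 18.5·37 − 19.5·23 = 236.0000; (r_i+r_j)·cross = 38·236.0000 = 8968.0000
edge 6: (19.5,37)→(19,39)  cross = 19.5·39 − 19·37 = 57.5000; (r_i+r_j)·cross = 38.5·57.5000 = 2213.7500
edge 7: (19,39)→(9.5,39.5)  cross = 19·39.5 − 9.5·39 = 380.0000; (r_i+r_j)·cross = 28.5·380.0000 = 10830.0000
edge 8: (9.5,39.5)→(4.5,37)  cross = 9.5·37 − 4.5·39.5 = 173.7500; (r_i+r_j)·cross = 14·173.7500 = 2432.5000
edge 9: (4.5,37)→(0.5,34.5)  cross = 4.5·34.5 − 0.5·37 = 136.7500; (r_i+r_j)·cross = 5·136.7500 = 683.7500
Σcross = 879.7500 → A = |Σcross|/2 = 439.8750 mm²
Σ(r_i+r_j)·cross = 28606.0000 → first moment M = |Σ|/6 = 4767.6667
R_c = M/A = 4767.6667/439.8750 = 10.8387 mm
θ = 41° = 0.715585 rad
V = θ·R_c·A = 0.715585·10.8387·439.8750 = 3411.671 mm³

Volume = 3411.671 mm³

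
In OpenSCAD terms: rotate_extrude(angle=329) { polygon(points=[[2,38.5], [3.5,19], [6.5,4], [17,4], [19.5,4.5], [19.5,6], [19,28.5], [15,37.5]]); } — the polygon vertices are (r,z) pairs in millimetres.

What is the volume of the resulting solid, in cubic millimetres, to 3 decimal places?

Profile (r,z), 8 vertices: (2,38.5) (3.5,19) (6.5,4) (17,4) (19.5,4.5) (19.5,6) (19,28.5) (15,37.5)
edge 0: (2,38.5)→(3.5,19)  cross = 2·19 − 3.5·38.5 = -96.7500; (r_i+r_j)·cross = 5.5·-96.7500 = -532.1250
edge 1: (3.5,19)→(6.5,4)  cross = 3.5·4 − 6.5·19 = -109.5000; (r_i+r_j)·cross = 10·-109.5000 = -1095.0000
edge 2: (6.5,4)→(17,4)  cross = 6.5·4 − 17·4 = -42.0000; (r_i+r_j)·cross = 23.5·-42.0000 = -987.0000
edge 3: (17,4)→(19.5,4.5)  cross = 17·4.5 − 19.5·4 = -1.5000; (r_i+r_j)·cross = 36.5·-1.5000 = -54.7500
edge 4: (19.5,4.5)→(19.5,6)  cross = 19.5·6 − 19.5·4.5 = 29.2500; (r_i+r_j)·cross = 39·29.2500 = 1140.7500
edge 5: (19.5,6)→(19,28.5)  cross = 19.5·28.5 − 19·6 = 441.7500; (r_i+r_j)·cross = 38.5·441.7500 = 17007.3750
edge 6: (19,28.5)→(15,37.5)  cross = 19·37.5 − 15·28.5 = 285.0000; (r_i+r_j)·cross = 34·285.0000 = 9690.0000
edge 7: (15,37.5)→(2,38.5)  cross = 15·38.5 − 2·37.5 = 502.5000; (r_i+r_j)·cross = 17·502.5000 = 8542.5000
Σcross = 1008.7500 → A = |Σcross|/2 = 504.3750 mm²
Σ(r_i+r_j)·cross = 33711.7500 → first moment M = |Σ|/6 = 5618.6250
R_c = M/A = 5618.6250/504.3750 = 11.1398 mm
θ = 329° = 5.742133 rad
V = θ·R_c·A = 5.742133·11.1398·504.3750 = 32262.893 mm³

Volume = 32262.893 mm³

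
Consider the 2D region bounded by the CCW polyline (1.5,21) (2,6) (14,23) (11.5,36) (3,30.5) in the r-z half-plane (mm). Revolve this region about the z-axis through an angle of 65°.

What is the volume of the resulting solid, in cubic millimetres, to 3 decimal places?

Profile (r,z), 5 vertices: (1.5,21) (2,6) (14,23) (11.5,36) (3,30.5)
edge 0: (1.5,21)→(2,6)  cross = 1.5·6 − 2·21 = -33.0000; (r_i+r_j)·cross = 3.5·-33.0000 = -115.5000
edge 1: (2,6)→(14,23)  cross = 2·23 − 14·6 = -38.0000; (r_i+r_j)·cross = 16·-38.0000 = -608.0000
edge 2: (14,23)→(11.5,36)  cross = 14·36 − 11.5·23 = 239.5000; (r_i+r_j)·cross = 25.5·239.5000 = 6107.2500
edge 3: (11.5,36)→(3,30.5)  cross = 11.5·30.5 − 3·36 = 242.7500; (r_i+r_j)·cross = 14.5·242.7500 = 3519.8750
edge 4: (3,30.5)→(1.5,21)  cross = 3·21 − 1.5·30.5 = 17.2500; (r_i+r_j)·cross = 4.5·17.2500 = 77.6250
Σcross = 428.5000 → A = |Σcross|/2 = 214.2500 mm²
Σ(r_i+r_j)·cross = 8981.2500 → first moment M = |Σ|/6 = 1496.8750
R_c = M/A = 1496.8750/214.2500 = 6.9866 mm
θ = 65° = 1.134464 rad
V = θ·R_c·A = 1.134464·6.9866·214.2500 = 1698.151 mm³

Volume = 1698.151 mm³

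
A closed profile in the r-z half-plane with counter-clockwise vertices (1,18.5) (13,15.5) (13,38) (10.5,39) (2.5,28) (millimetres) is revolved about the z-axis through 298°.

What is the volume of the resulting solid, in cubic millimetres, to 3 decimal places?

Profile (r,z), 5 vertices: (1,18.5) (13,15.5) (13,38) (10.5,39) (2.5,28)
edge 0: (1,18.5)→(13,15.5)  cross = 1·15.5 − 13·18.5 = -225.0000; (r_i+r_j)·cross = 14·-225.0000 = -3150.0000
edge 1: (13,15.5)→(13,38)  cross = 13·38 − 13·15.5 = 292.5000; (r_i+r_j)·cross = 26·292.5000 = 7605.0000
edge 2: (13,38)→(10.5,39)  cross = 13·39 − 10.5·38 = 108.0000; (r_i+r_j)·cross = 23.5·108.0000 = 2538.0000
edge 3: (10.5,39)→(2.5,28)  cross = 10.5·28 − 2.5·39 = 196.5000; (r_i+r_j)·cross = 13·196.5000 = 2554.5000
edge 4: (2.5,28)→(1,18.5)  cross = 2.5·18.5 − 1·28 = 18.2500; (r_i+r_j)·cross = 3.5·18.2500 = 63.8750
Σcross = 390.2500 → A = |Σcross|/2 = 195.1250 mm²
Σ(r_i+r_j)·cross = 9611.3750 → first moment M = |Σ|/6 = 1601.8958
R_c = M/A = 1601.8958/195.1250 = 8.2096 mm
θ = 298° = 5.201081 rad
V = θ·R_c·A = 5.201081·8.2096·195.1250 = 8331.590 mm³

Volume = 8331.590 mm³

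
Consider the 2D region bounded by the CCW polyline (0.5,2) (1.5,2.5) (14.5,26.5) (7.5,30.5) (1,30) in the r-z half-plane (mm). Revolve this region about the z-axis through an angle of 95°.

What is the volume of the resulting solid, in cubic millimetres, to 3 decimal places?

Profile (r,z), 5 vertices: (0.5,2) (1.5,2.5) (14.5,26.5) (7.5,30.5) (1,30)
edge 0: (0.5,2)→(1.5,2.5)  cross = 0.5·2.5 − 1.5·2 = -1.7500; (r_i+r_j)·cross = 2·-1.7500 = -3.5000
edge 1: (1.5,2.5)→(14.5,26.5)  cross = 1.5·26.5 − 14.5·2.5 = 3.5000; (r_i+r_j)·cross = 16·3.5000 = 56.0000
edge 2: (14.5,26.5)→(7.5,30.5)  cross = 14.5·30.5 − 7.5·26.5 = 243.5000; (r_i+r_j)·cross = 22·243.5000 = 5357.0000
edge 3: (7.5,30.5)→(1,30)  cross = 7.5·30 − 1·30.5 = 194.5000; (r_i+r_j)·cross = 8.5·194.5000 = 1653.2500
edge 4: (1,30)→(0.5,2)  cross = 1·2 − 0.5·30 = -13.0000; (r_i+r_j)·cross = 1.5·-13.0000 = -19.5000
Σcross = 426.7500 → A = |Σcross|/2 = 213.3750 mm²
Σ(r_i+r_j)·cross = 7043.2500 → first moment M = |Σ|/6 = 1173.8750
R_c = M/A = 1173.8750/213.3750 = 5.5015 mm
θ = 95° = 1.658063 rad
V = θ·R_c·A = 1.658063·5.5015·213.3750 = 1946.358 mm³

Volume = 1946.358 mm³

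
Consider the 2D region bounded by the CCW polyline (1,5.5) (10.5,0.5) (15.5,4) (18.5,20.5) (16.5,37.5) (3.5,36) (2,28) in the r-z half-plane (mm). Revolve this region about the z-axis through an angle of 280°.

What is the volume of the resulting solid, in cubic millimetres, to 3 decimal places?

Profile (r,z), 7 vertices: (1,5.5) (10.5,0.5) (15.5,4) (18.5,20.5) (16.5,37.5) (3.5,36) (2,28)
edge 0: (1,5.5)→(10.5,0.5)  cross = 1·0.5 − 10.5·5.5 = -57.2500; (r_i+r_j)·cross = 11.5·-57.2500 = -658.3750
edge 1: (10.5,0.5)→(15.5,4)  cross = 10.5·4 − 15.5·0.5 = 34.2500; (r_i+r_j)·cross = 26·34.2500 = 890.5000
edge 2: (15.5,4)→(18.5,20.5)  cross = 15.5·20.5 − 18.5·4 = 243.7500; (r_i+r_j)·cross = 34·243.7500 = 8287.5000
edge 3: (18.5,20.5)→(16.5,37.5)  cross = 18.5·37.5 − 16.5·20.5 = 355.5000; (r_i+r_j)·cross = 35·355.5000 = 12442.5000
edge 4: (16.5,37.5)→(3.5,36)  cross = 16.5·36 − 3.5·37.5 = 462.7500; (r_i+r_j)·cross = 20·462.7500 = 9255.0000
edge 5: (3.5,36)→(2,28)  cross = 3.5·28 − 2·36 = 26.0000; (r_i+r_j)·cross = 5.5·26.0000 = 143.0000
edge 6: (2,28)→(1,5.5)  cross = 2·5.5 − 1·28 = -17.0000; (r_i+r_j)·cross = 3·-17.0000 = -51.0000
Σcross = 1048.0000 → A = |Σcross|/2 = 524.0000 mm²
Σ(r_i+r_j)·cross = 30309.1250 → first moment M = |Σ|/6 = 5051.5208
R_c = M/A = 5051.5208/524.0000 = 9.6403 mm
θ = 280° = 4.886922 rad
V = θ·R_c·A = 4.886922·9.6403·524.0000 = 24686.388 mm³

Volume = 24686.388 mm³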